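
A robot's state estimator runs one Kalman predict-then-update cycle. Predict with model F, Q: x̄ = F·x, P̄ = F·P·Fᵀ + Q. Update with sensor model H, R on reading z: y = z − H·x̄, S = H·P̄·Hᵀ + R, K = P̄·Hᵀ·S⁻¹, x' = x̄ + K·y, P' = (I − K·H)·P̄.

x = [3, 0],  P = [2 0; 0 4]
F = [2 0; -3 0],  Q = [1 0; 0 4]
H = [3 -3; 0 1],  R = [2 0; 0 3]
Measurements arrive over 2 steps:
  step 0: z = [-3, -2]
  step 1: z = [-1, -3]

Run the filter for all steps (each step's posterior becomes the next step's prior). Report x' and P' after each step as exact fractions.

step 0: x' = [-1488/2021, 209/2021], P' = [1620/2021 1386/2021; 1386/2021 1590/2021]
step 1: x' = [-1805733/1861045, -1330392/1861045], P' = [1459942/1861045 1253448/1861045; 1253448/1861045 1447752/1861045]

step 0: x̄ = F·x = [6, -9]
step 0: P̄ = F·P·Fᵀ + Q = [9 -12; -12 22]
step 0: y = z − H·x̄ = [-48, 7]
step 0: S = H·P̄·Hᵀ + R = [497 -102; -102 25]
step 0: K = P̄·Hᵀ·S⁻¹ = [351/2021 462/2021; -306/2021 530/2021]
step 0: x' = x̄ + K·y = [-1488/2021, 209/2021]
step 0: P' = (I − K·H)·P̄ = [1620/2021 1386/2021; 1386/2021 1590/2021]
step 1: x̄ = F·x = [-2976/2021, 4464/2021]
step 1: P̄ = F·P·Fᵀ + Q = [8501/2021 -9720/2021; -9720/2021 22664/2021]
step 1: y = z − H·x̄ = [20299/2021, -10527/2021]
step 1: S = H·P̄·Hᵀ + R = [459487/2021 -97152/2021; -97152/2021 28727/2021]
step 1: K = P̄·Hᵀ·S⁻¹ = [13467/80915 417816/1861045; -12672/80915 482584/1861045]
step 1: x' = x̄ + K·y = [-1805733/1861045, -1330392/1861045]
step 1: P' = (I − K·H)·P̄ = [1459942/1861045 1253448/1861045; 1253448/1861045 1447752/1861045]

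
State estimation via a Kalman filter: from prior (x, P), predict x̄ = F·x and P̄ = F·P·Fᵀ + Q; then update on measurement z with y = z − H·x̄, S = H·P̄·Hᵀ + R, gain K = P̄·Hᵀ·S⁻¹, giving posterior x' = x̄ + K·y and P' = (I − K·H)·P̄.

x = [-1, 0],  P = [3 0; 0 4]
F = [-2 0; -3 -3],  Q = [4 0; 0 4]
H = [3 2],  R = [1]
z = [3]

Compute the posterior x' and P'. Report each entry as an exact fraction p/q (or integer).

x' = [502/629, 195/629]
P' = [3008/629 -4470/629; -4470/629 6799/629]

x̄ = F·x = [2, 3]
P̄ = F·P·Fᵀ + Q = [16 18; 18 67]
y = z − H·x̄ = [-9]
S = H·P̄·Hᵀ + R = [629]
K = P̄·Hᵀ·S⁻¹ = [84/629; 188/629]
x' = x̄ + K·y = [502/629, 195/629]
P' = (I − K·H)·P̄ = [3008/629 -4470/629; -4470/629 6799/629]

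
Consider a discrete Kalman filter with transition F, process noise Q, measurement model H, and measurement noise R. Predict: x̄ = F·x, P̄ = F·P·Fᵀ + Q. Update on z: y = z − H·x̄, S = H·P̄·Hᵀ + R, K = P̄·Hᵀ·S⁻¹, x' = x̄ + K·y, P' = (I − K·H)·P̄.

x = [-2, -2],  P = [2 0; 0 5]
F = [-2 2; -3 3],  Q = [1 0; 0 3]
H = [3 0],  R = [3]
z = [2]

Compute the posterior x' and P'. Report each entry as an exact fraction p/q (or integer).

x̄ = F·x = [0, 0]
P̄ = F·P·Fᵀ + Q = [29 42; 42 66]
y = z − H·x̄ = [2]
S = H·P̄·Hᵀ + R = [264]
K = P̄·Hᵀ·S⁻¹ = [29/88; 21/44]
x' = x̄ + K·y = [29/44, 21/22]
P' = (I − K·H)·P̄ = [29/88 21/44; 21/44 129/22]

x' = [29/44, 21/22]
P' = [29/88 21/44; 21/44 129/22]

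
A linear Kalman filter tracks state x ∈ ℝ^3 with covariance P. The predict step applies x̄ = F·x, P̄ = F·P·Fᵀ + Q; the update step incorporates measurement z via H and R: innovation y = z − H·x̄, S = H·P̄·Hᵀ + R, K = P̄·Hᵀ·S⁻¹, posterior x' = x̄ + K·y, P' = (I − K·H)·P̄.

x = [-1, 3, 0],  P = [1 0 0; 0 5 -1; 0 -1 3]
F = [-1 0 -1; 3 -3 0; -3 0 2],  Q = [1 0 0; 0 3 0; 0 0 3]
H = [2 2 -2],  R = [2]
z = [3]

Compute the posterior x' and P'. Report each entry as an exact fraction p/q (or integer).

x̄ = F·x = [1, -12, 3]
P̄ = F·P·Fᵀ + Q = [5 -6 -3; -6 57 -3; -3 -3 24]
y = z − H·x̄ = [31]
S = H·P̄·Hᵀ + R = [346]
K = P̄·Hᵀ·S⁻¹ = [2/173; 54/173; -30/173]
x' = x̄ + K·y = [235/173, -402/173, -411/173]
P' = (I − K·H)·P̄ = [857/173 -1254/173 -399/173; -1254/173 4029/173 2721/173; -399/173 2721/173 2352/173]

x' = [235/173, -402/173, -411/173]
P' = [857/173 -1254/173 -399/173; -1254/173 4029/173 2721/173; -399/173 2721/173 2352/173]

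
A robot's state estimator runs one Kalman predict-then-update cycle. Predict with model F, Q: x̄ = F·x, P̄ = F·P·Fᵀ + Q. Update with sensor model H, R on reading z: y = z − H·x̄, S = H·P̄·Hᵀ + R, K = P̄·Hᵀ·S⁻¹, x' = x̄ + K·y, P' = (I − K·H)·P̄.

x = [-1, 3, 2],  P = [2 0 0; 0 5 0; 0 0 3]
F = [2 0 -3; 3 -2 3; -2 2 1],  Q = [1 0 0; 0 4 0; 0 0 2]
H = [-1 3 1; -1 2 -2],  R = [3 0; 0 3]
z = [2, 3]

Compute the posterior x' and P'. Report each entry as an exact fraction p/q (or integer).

x' = [-152442/137861, 68395/137861, -35180/137861]
P' = [1633656/137861 591123/137861 -271611/137861; 591123/137861 245775/137861 -93069/137861; -271611/137861 -93069/137861 124275/137861]

x̄ = F·x = [-8, -3, 10]
P̄ = F·P·Fᵀ + Q = [36 -15 -17; -15 69 -23; -17 -23 33]
y = z − H·x̄ = [-7, 21]
S = H·P̄·Hᵀ + R = [679 534; 534 623]
K = P̄·Hᵀ·S⁻¹ = [-494/1549 30604/137861; 199/1549 28855/137861; 437/1549 -54359/137861]
x' = x̄ + K·y = [-152442/137861, 68395/137861, -35180/137861]
P' = (I − K·H)·P̄ = [1633656/137861 591123/137861 -271611/137861; 591123/137861 245775/137861 -93069/137861; -271611/137861 -93069/137861 124275/137861]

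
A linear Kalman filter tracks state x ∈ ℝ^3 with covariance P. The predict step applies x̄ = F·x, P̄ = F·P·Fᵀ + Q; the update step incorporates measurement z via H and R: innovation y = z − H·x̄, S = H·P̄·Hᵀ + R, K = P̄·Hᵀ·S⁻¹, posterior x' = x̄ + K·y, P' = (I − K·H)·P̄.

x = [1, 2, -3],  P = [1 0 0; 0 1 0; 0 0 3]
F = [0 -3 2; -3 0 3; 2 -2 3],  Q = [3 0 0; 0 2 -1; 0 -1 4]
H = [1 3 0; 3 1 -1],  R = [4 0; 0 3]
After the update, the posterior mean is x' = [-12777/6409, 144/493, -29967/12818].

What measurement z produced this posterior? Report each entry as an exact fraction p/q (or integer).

x̄ = F·x = [-12, -12, -11]
P̄ = F·P·Fᵀ + Q = [24 18 24; 18 38 20; 24 20 39]
S = H·P̄·Hᵀ + R = [478 282; 282 220]
K = P̄·Hᵀ·S⁻¹ = [-363/6409 2388/6409; 168/493 -54/493; 1767/12818 823/12818]
x' − x̄ = [64131/6409, 6060/493, 111031/12818] = K·y
y = (KᵀK)⁻¹·Kᵀ·(x' − x̄) = [47, 34]
z = y + H·x̄ = [47, 34] + [-48, -37] = [-1, -3]

z = [-1, -3]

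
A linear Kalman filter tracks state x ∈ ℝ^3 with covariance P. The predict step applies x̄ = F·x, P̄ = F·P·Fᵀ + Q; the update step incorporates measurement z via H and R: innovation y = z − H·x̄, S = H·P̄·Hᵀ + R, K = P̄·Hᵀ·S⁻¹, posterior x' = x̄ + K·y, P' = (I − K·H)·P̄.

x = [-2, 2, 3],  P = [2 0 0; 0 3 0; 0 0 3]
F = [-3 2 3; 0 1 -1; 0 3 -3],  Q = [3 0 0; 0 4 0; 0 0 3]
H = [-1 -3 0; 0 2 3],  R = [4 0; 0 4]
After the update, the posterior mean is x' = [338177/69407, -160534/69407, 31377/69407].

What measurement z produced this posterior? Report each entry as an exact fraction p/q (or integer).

z = [3, -3]

x̄ = F·x = [19, -1, -3]
P̄ = F·P·Fᵀ + Q = [60 -3 -9; -3 10 18; -9 18 57]
S = H·P̄·Hᵀ + R = [136 -189; -189 773]
K = P̄·Hᵀ·S⁻¹ = [-45660/69407 -14127/69407; -6885/69407 4961/69407; 4338/69407 19647/69407]
x' − x̄ = [-980556/69407, -91127/69407, 239598/69407] = K·y
y = (KᵀK)⁻¹·Kᵀ·(x' − x̄) = [19, 8]
z = y + H·x̄ = [19, 8] + [-16, -11] = [3, -3]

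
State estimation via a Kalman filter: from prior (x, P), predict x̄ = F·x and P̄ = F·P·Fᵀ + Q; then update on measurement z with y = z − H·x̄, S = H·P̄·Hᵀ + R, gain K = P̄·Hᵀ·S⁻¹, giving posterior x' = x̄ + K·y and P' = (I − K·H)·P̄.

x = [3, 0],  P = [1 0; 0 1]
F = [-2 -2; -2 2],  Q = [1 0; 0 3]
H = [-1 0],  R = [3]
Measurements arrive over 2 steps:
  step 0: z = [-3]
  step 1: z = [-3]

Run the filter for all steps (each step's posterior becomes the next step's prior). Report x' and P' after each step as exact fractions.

step 0: x' = [3/4, -6], P' = [9/4 0; 0 11]
step 1: x' = [129/38, -169/19], P' = [54/19 -35/19; -35/19 1967/57]

step 0: x̄ = F·x = [-6, -6]
step 0: P̄ = F·P·Fᵀ + Q = [9 0; 0 11]
step 0: y = z − H·x̄ = [-9]
step 0: S = H·P̄·Hᵀ + R = [12]
step 0: K = P̄·Hᵀ·S⁻¹ = [-3/4; 0]
step 0: x' = x̄ + K·y = [3/4, -6]
step 0: P' = (I − K·H)·P̄ = [9/4 0; 0 11]
step 1: x̄ = F·x = [21/2, -27/2]
step 1: P̄ = F·P·Fᵀ + Q = [54 -35; -35 56]
step 1: y = z − H·x̄ = [15/2]
step 1: S = H·P̄·Hᵀ + R = [57]
step 1: K = P̄·Hᵀ·S⁻¹ = [-18/19; 35/57]
step 1: x' = x̄ + K·y = [129/38, -169/19]
step 1: P' = (I − K·H)·P̄ = [54/19 -35/19; -35/19 1967/57]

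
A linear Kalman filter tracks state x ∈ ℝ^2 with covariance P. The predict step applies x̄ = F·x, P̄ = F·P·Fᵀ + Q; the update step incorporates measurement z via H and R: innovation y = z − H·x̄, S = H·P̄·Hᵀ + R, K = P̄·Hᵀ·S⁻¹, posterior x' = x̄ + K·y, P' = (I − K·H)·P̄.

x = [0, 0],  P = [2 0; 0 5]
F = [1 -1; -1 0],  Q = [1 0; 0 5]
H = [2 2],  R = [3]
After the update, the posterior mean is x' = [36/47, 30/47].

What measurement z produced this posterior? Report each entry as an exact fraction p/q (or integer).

x̄ = F·x = [0, 0]
P̄ = F·P·Fᵀ + Q = [8 -2; -2 7]
S = H·P̄·Hᵀ + R = [47]
K = P̄·Hᵀ·S⁻¹ = [12/47; 10/47]
x' − x̄ = [36/47, 30/47] = K·y
y = (KᵀK)⁻¹·Kᵀ·(x' − x̄) = [3]
z = y + H·x̄ = [3] + [0] = [3]

z = [3]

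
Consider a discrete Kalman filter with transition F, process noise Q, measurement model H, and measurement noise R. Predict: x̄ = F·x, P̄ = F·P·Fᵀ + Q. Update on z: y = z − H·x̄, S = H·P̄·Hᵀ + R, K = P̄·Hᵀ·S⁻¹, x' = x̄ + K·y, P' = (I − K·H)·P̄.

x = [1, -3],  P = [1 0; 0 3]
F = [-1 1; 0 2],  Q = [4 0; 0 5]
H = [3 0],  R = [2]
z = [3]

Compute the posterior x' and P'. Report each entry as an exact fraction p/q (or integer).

x̄ = F·x = [-4, -6]
P̄ = F·P·Fᵀ + Q = [8 6; 6 17]
y = z − H·x̄ = [15]
S = H·P̄·Hᵀ + R = [74]
K = P̄·Hᵀ·S⁻¹ = [12/37; 9/37]
x' = x̄ + K·y = [32/37, -87/37]
P' = (I − K·H)·P̄ = [8/37 6/37; 6/37 467/37]

x' = [32/37, -87/37]
P' = [8/37 6/37; 6/37 467/37]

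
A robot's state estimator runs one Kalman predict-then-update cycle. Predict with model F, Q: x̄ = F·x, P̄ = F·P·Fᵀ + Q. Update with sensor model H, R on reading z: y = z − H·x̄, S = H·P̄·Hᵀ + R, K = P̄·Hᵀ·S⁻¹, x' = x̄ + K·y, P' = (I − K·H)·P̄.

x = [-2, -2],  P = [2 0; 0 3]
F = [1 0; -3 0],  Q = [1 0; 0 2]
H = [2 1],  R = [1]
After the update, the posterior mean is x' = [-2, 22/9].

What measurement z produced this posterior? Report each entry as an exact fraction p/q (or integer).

x̄ = F·x = [-2, 6]
P̄ = F·P·Fᵀ + Q = [3 -6; -6 20]
S = H·P̄·Hᵀ + R = [9]
K = P̄·Hᵀ·S⁻¹ = [0; 8/9]
x' − x̄ = [0, -32/9] = K·y
y = (KᵀK)⁻¹·Kᵀ·(x' − x̄) = [-4]
z = y + H·x̄ = [-4] + [2] = [-2]

z = [-2]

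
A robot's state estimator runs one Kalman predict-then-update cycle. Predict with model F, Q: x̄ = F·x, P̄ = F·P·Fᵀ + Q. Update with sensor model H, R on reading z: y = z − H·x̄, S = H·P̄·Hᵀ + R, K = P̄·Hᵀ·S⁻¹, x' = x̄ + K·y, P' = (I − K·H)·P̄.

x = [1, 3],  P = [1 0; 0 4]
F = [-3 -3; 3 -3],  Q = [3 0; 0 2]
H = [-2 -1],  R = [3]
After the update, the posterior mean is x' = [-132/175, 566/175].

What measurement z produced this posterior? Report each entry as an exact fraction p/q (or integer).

z = [-2]

x̄ = F·x = [-12, -6]
P̄ = F·P·Fᵀ + Q = [48 27; 27 47]
S = H·P̄·Hᵀ + R = [350]
K = P̄·Hᵀ·S⁻¹ = [-123/350; -101/350]
x' − x̄ = [1968/175, 1616/175] = K·y
y = (KᵀK)⁻¹·Kᵀ·(x' − x̄) = [-32]
z = y + H·x̄ = [-32] + [30] = [-2]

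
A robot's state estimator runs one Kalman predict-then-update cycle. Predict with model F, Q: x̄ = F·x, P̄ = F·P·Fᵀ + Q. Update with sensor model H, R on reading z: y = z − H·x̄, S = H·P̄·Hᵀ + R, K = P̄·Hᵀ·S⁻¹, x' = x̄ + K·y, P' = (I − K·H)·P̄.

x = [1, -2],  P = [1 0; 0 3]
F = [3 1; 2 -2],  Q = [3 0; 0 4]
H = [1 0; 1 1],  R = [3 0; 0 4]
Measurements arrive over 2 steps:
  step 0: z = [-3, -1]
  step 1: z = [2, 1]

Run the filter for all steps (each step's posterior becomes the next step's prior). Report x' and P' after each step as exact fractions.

step 0: x̄ = F·x = [1, 6]
step 0: P̄ = F·P·Fᵀ + Q = [15 0; 0 20]
step 0: y = z − H·x̄ = [-4, -8]
step 0: S = H·P̄·Hᵀ + R = [18 15; 15 39]
step 0: K = P̄·Hᵀ·S⁻¹ = [40/53 5/53; -100/159 40/53]
step 0: x' = x̄ + K·y = [-147/53, 394/159]
step 0: P' = (I − K·H)·P̄ = [120/53 -100/53; -100/53 260/53]
step 1: x̄ = F·x = [-929/159, -1670/159]
step 1: P̄ = F·P·Fᵀ + Q = [899/53 600/53; 600/53 2532/53]
step 1: y = z − H·x̄ = [1247/159, 2758/159]
step 1: S = H·P̄·Hᵀ + R = [1058/53 1499/53; 1499/53 4843/53]
step 1: K = P̄·Hᵀ·S⁻¹ = [39752/54281 4497/54281; -33756/54281 45552/54281]
step 1: x' = x̄ + K·y = [72619/54281, -134162/162843]
step 1: P' = (I − K·H)·P̄ = [119256/54281 -101268/54281; -101268/54281 283476/54281]

step 0: x' = [-147/53, 394/159], P' = [120/53 -100/53; -100/53 260/53]
step 1: x' = [72619/54281, -134162/162843], P' = [119256/54281 -101268/54281; -101268/54281 283476/54281]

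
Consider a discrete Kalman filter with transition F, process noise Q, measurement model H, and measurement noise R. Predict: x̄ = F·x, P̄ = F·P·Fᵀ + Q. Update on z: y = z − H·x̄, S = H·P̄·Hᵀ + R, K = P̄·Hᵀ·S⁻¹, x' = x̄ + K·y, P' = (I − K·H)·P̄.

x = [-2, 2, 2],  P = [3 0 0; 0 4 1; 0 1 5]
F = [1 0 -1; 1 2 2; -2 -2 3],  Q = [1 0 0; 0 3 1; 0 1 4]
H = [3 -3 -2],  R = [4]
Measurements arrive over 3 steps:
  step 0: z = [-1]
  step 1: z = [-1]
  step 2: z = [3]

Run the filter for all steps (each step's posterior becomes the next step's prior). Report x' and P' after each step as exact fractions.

step 0: x' = [-1496/1317, -257/1317, -1118/1317], P' = [3389/1317 6455/1317 -4783/1317; 6455/1317 26249/1317 -29293/1317; -4783/1317 -29293/1317 37205/1317]
step 1: x' = [-7804497/7333001, -22167134/7333001, 25185222/7333001], P' = [17843524/7333001 45540332/7333001 -42735138/7333001; 45540332/7333001 168541452/7333001 -184193872/7333001; -42735138/7333001 -184193872/7333001 217269233/7333001]
step 2: x' = [-1204995923/43691822613, -29863979444/43691822613, -21775936532/43691822613], P' = [81942589978/43691822613 185424423520/43691822613 -162632571929/43691822613; 185424423520/43691822613 701165664622/43691822613 -772878757439/43691822613; -162632571929/43691822613 -772878757439/43691822613 946817380129/43691822613]

step 0: x̄ = F·x = [-4, 6, 6]
step 0: P̄ = F·P·Fᵀ + Q = [9 -9 -19; -9 50 11; -19 11 65]
step 0: y = z − H·x̄ = [41]
step 0: S = H·P̄·Hᵀ + R = [1317]
step 0: K = P̄·Hᵀ·S⁻¹ = [92/1317; -199/1317; -220/1317]
step 0: x' = x̄ + K·y = [-1496/1317, -257/1317, -1118/1317]
step 0: P' = (I − K·H)·P̄ = [3389/1317 6455/1317 -4783/1317; 6455/1317 26249/1317 -29293/1317; -4783/1317 -29293/1317 37205/1317]
step 1: x̄ = F·x = [-126/439, -4246/1317, 152/1317]
step 1: P̄ = F·P·Fᵀ + Q = [17159/439 -1436/439 -71268/439; -1436/439 33500/1317 20240/1317; -71268/439 20240/1317 919217/1317]
step 1: y = z − H·x̄ = [-12617/1317]
step 1: S = H·P̄·Hᵀ + R = [7333001/1317]
step 1: K = P̄·Hᵀ·S⁻¹ = [594963/7333001; -153904/7333001; -2540566/7333001]
step 1: x' = x̄ + K·y = [-7804497/7333001, -22167134/7333001, 25185222/7333001]
step 1: P' = (I − K·H)·P̄ = [17843524/7333001 45540332/7333001 -42735138/7333001; 45540332/7333001 168541452/7333001 -184193872/7333001; -42735138/7333001 -184193872/7333001 217269233/7333001]
step 2: x̄ = F·x = [-32989719/7333001, -1768321/7333001, 135498928/7333001]
step 2: P̄ = F·P·Fᵀ + Q = [327916034/7333001 38328/7333001 -1360638845/7333001; 38328/7333001 120755067/7333001 2200945/7333001; -1360638845/7333001 2200945/7333001 5817765781/7333001]
step 2: y = z − H·x̄ = [386661053/7333001]
step 2: S = H·P̄·Hᵀ + R = [43691822613/7333001]
step 2: K = P̄·Hᵀ·S⁻¹ = [3704910808/43691822613; -366552107/43691822613; -15724050932/43691822613]
step 2: x' = x̄ + K·y = [-1204995923/43691822613, -29863979444/43691822613, -21775936532/43691822613]
step 2: P' = (I − K·H)·P̄ = [81942589978/43691822613 185424423520/43691822613 -162632571929/43691822613; 185424423520/43691822613 701165664622/43691822613 -772878757439/43691822613; -162632571929/43691822613 -772878757439/43691822613 946817380129/43691822613]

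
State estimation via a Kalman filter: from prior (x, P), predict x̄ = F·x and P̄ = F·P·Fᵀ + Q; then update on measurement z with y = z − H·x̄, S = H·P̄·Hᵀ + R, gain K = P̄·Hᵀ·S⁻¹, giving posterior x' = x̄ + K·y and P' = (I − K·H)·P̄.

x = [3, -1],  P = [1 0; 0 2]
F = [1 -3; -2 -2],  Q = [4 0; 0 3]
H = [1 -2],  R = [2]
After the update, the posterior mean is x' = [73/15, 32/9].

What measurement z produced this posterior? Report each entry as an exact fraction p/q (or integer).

z = [-3]

x̄ = F·x = [6, -4]
P̄ = F·P·Fᵀ + Q = [23 10; 10 15]
S = H·P̄·Hᵀ + R = [45]
K = P̄·Hᵀ·S⁻¹ = [1/15; -4/9]
x' − x̄ = [-17/15, 68/9] = K·y
y = (KᵀK)⁻¹·Kᵀ·(x' − x̄) = [-17]
z = y + H·x̄ = [-17] + [14] = [-3]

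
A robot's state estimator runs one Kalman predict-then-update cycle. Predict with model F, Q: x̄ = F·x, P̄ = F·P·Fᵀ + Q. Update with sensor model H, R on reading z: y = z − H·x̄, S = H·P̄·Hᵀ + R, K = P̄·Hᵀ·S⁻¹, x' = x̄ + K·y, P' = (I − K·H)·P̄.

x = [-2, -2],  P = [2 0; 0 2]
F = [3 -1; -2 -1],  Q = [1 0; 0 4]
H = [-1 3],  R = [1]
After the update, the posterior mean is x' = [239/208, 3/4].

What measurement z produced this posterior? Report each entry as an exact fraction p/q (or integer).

z = [1]

x̄ = F·x = [-4, 6]
P̄ = F·P·Fᵀ + Q = [21 -10; -10 14]
S = H·P̄·Hᵀ + R = [208]
K = P̄·Hᵀ·S⁻¹ = [-51/208; 1/4]
x' − x̄ = [1071/208, -21/4] = K·y
y = (KᵀK)⁻¹·Kᵀ·(x' − x̄) = [-21]
z = y + H·x̄ = [-21] + [22] = [1]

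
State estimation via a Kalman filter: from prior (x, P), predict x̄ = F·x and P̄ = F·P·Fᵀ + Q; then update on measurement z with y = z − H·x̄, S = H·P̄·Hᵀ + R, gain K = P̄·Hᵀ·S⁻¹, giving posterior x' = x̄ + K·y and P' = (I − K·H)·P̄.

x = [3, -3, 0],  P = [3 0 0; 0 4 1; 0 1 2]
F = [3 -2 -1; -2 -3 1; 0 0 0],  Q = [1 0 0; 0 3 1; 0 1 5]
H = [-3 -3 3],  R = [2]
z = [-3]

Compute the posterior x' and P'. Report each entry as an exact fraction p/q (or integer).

x̄ = F·x = [15, 3, 0]
P̄ = F·P·Fᵀ + Q = [50 5 0; 5 47 1; 0 1 5]
y = z − H·x̄ = [51]
S = H·P̄·Hᵀ + R = [992]
K = P̄·Hᵀ·S⁻¹ = [-165/992; -153/992; 3/248]
x' = x̄ + K·y = [6465/992, -4827/992, 153/248]
P' = (I − K·H)·P̄ = [22375/992 -20285/992 495/248; -20285/992 23215/992 707/248; 495/248 707/248 301/62]

x' = [6465/992, -4827/992, 153/248]
P' = [22375/992 -20285/992 495/248; -20285/992 23215/992 707/248; 495/248 707/248 301/62]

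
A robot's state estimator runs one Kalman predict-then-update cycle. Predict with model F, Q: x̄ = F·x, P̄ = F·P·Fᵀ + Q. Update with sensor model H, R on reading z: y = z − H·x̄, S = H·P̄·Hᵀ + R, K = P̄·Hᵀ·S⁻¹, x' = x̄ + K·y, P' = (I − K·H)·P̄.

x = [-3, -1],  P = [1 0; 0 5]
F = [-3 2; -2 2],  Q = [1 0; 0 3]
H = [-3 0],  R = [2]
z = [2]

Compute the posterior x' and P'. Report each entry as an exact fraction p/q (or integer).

x̄ = F·x = [7, 4]
P̄ = F·P·Fᵀ + Q = [30 26; 26 27]
y = z − H·x̄ = [23]
S = H·P̄·Hᵀ + R = [272]
K = P̄·Hᵀ·S⁻¹ = [-45/136; -39/136]
x' = x̄ + K·y = [-83/136, -353/136]
P' = (I − K·H)·P̄ = [15/68 13/68; 13/68 315/68]

x' = [-83/136, -353/136]
P' = [15/68 13/68; 13/68 315/68]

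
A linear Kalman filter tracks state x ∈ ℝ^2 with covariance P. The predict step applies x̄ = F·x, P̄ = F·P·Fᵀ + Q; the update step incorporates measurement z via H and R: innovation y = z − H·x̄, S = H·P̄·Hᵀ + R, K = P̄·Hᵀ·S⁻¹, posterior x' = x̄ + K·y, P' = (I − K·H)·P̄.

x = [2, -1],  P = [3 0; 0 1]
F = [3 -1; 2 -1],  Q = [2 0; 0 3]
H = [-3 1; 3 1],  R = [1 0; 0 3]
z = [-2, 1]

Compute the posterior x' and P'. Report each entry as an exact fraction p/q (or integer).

x̄ = F·x = [7, 5]
P̄ = F·P·Fᵀ + Q = [30 19; 19 16]
y = z − H·x̄ = [14, -25]
S = H·P̄·Hᵀ + R = [173 -254; -254 403]
K = P̄·Hᵀ·S⁻¹ = [-927/5203 823/5203; 2019/5203 2215/5203]
x' = x̄ + K·y = [2868/5203, -1094/5203]
P' = (I − K·H)·P̄ = [566/5203 771/5203; 771/5203 4332/5203]

x' = [2868/5203, -1094/5203]
P' = [566/5203 771/5203; 771/5203 4332/5203]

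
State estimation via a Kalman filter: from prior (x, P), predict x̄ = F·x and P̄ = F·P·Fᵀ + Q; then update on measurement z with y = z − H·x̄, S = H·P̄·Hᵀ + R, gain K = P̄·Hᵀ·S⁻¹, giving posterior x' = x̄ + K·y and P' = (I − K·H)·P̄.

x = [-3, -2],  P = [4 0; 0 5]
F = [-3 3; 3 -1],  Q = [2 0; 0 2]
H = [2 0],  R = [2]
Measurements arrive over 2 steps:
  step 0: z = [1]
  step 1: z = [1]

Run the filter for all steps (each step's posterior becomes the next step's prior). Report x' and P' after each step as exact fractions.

step 0: x' = [86/167, -914/167], P' = [83/167 -51/167; -51/167 1979/167]
step 1: x' = [16810/39787, 9796/39787], P' = [19810/39787 -7296/39787; -7296/39787 164430/39787]

step 0: x̄ = F·x = [3, -7]
step 0: P̄ = F·P·Fᵀ + Q = [83 -51; -51 43]
step 0: y = z − H·x̄ = [-5]
step 0: S = H·P̄·Hᵀ + R = [334]
step 0: K = P̄·Hᵀ·S⁻¹ = [83/167; -51/167]
step 0: x' = x̄ + K·y = [86/167, -914/167]
step 0: P' = (I − K·H)·P̄ = [83/167 -51/167; -51/167 1979/167]
step 1: x̄ = F·x = [-3000/167, 1172/167]
step 1: P̄ = F·P·Fᵀ + Q = [19810/167 -7296/167; -7296/167 3366/167]
step 1: y = z − H·x̄ = [6167/167]
step 1: S = H·P̄·Hᵀ + R = [79574/167]
step 1: K = P̄·Hᵀ·S⁻¹ = [19810/39787; -7296/39787]
step 1: x' = x̄ + K·y = [16810/39787, 9796/39787]
step 1: P' = (I − K·H)·P̄ = [19810/39787 -7296/39787; -7296/39787 164430/39787]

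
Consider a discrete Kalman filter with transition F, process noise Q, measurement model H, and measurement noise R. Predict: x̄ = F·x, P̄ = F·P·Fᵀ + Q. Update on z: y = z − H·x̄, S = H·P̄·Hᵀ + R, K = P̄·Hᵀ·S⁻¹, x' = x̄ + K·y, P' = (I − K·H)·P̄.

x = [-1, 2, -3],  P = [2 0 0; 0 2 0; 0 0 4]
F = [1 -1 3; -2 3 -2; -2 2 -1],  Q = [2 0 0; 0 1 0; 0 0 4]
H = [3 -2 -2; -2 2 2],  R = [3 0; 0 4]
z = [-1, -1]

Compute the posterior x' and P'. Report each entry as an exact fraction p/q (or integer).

x̄ = F·x = [-12, 14, 9]
P̄ = F·P·Fᵀ + Q = [42 -34 -20; -34 43 28; -20 28 24]
y = z − H·x̄ = [81, -71]
S = H·P̄·Hᵀ + R = [1521 -1284; -1284 1096]
K = P̄·Hᵀ·S⁻¹ = [46/85 39/85; 277/2295 1019/3060; 644/2295 352/765]
x' = x̄ + K·y = [-63/85, 407/3060, -719/765]
P' = (I − K·H)·P̄ = [294/85 144/85 228/85; 144/85 11561/4590 -364/2295; 228/85 -364/2295 8632/2295]

x' = [-63/85, 407/3060, -719/765]
P' = [294/85 144/85 228/85; 144/85 11561/4590 -364/2295; 228/85 -364/2295 8632/2295]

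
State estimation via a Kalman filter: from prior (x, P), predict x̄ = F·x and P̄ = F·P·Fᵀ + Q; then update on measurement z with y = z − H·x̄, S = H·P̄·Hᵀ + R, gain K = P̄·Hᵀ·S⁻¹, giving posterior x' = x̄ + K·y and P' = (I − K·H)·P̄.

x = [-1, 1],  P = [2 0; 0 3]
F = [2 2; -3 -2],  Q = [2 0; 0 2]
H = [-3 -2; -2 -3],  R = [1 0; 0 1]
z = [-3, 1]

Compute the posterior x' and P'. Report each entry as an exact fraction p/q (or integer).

x̄ = F·x = [0, 1]
P̄ = F·P·Fᵀ + Q = [22 -24; -24 32]
y = z − H·x̄ = [-1, 4]
S = H·P̄·Hᵀ + R = [39 12; 12 89]
K = P̄·Hᵀ·S⁻¹ = [-646/1109 436/1109; 1288/3327 -656/1109]
x' = x̄ + K·y = [2390/1109, -5833/3327]
P' = (I − K·H)·P̄ = [562/1109 -520/1109; -520/1109 1696/3327]

x' = [2390/1109, -5833/3327]
P' = [562/1109 -520/1109; -520/1109 1696/3327]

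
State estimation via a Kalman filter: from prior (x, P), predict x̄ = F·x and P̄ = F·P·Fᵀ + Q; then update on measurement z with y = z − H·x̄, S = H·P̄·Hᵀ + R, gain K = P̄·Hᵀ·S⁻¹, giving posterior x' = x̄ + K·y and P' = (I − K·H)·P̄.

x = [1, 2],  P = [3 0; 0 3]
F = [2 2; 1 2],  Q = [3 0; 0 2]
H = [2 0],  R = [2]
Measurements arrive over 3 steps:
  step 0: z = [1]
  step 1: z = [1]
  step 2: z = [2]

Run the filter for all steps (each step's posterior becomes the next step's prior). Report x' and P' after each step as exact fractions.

step 0: x' = [3/5, 7/5], P' = [27/55 18/55; 18/55 287/55]
step 1: x' = [51/91, 237/455], P' = [313/637 262/637; 262/637 16179/3185]
step 2: x' = [188910/185207, 120701/185207], P' = [91011/185207 75706/185207; 75706/185207 930349/185207]

step 0: x̄ = F·x = [6, 5]
step 0: P̄ = F·P·Fᵀ + Q = [27 18; 18 17]
step 0: y = z − H·x̄ = [-11]
step 0: S = H·P̄·Hᵀ + R = [110]
step 0: K = P̄·Hᵀ·S⁻¹ = [27/55; 18/55]
step 0: x' = x̄ + K·y = [3/5, 7/5]
step 0: P' = (I − K·H)·P̄ = [27/55 18/55; 18/55 287/55]
step 1: x̄ = F·x = [4, 17/5]
step 1: P̄ = F·P·Fᵀ + Q = [313/11 262/11; 262/11 1357/55]
step 1: y = z − H·x̄ = [-7]
step 1: S = H·P̄·Hᵀ + R = [1274/11]
step 1: K = P̄·Hᵀ·S⁻¹ = [313/637; 262/637]
step 1: x' = x̄ + K·y = [51/91, 237/455]
step 1: P' = (I − K·H)·P̄ = [313/637 262/637; 262/637 16179/3185]
step 2: x̄ = F·x = [984/455, 729/455]
step 2: P̄ = F·P·Fᵀ + Q = [91011/3185 75706/3185; 75706/3185 77891/3185]
step 2: y = z − H·x̄ = [-1058/455]
step 2: S = H·P̄·Hᵀ + R = [370414/3185]
step 2: K = P̄·Hᵀ·S⁻¹ = [91011/185207; 75706/185207]
step 2: x' = x̄ + K·y = [188910/185207, 120701/185207]
step 2: P' = (I − K·H)·P̄ = [91011/185207 75706/185207; 75706/185207 930349/185207]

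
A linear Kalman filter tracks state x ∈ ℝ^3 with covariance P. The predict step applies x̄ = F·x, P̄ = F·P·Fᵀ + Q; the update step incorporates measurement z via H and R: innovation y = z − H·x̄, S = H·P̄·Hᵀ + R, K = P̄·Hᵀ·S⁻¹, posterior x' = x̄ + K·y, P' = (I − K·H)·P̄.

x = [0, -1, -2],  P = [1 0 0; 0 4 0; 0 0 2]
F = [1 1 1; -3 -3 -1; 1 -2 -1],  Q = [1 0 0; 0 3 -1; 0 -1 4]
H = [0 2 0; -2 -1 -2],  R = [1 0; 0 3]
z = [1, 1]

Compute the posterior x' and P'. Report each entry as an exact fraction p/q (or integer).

x̄ = F·x = [-3, 5, 4]
P̄ = F·P·Fᵀ + Q = [8 -17 -9; -17 50 22; -9 22 23]
y = z − H·x̄ = [-9, 8]
S = H·P̄·Hᵀ + R = [201 -120; -120 125]
K = P̄·Hᵀ·S⁻¹ = [-394/2145 -87/3575; 212/429 -4/715; -20/429 -318/715]
x' = x̄ + K·y = [-501/325, 33/65, 56/65]
P' = (I − K·H)·P̄ = [23779/10725 -197/2145 -4579/2145; -197/2145 106/429 -10/429; -4579/2145 -10/429 1207/429]

x' = [-501/325, 33/65, 56/65]
P' = [23779/10725 -197/2145 -4579/2145; -197/2145 106/429 -10/429; -4579/2145 -10/429 1207/429]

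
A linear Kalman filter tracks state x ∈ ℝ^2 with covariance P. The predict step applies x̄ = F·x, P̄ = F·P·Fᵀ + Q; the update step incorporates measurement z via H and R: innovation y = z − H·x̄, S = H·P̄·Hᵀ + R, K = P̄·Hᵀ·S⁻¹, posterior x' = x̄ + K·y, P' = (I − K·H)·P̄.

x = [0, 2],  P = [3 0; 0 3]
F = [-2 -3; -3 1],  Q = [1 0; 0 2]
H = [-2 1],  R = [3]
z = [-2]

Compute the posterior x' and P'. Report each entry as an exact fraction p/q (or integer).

x' = [182/159, 94/159]
P' = [1319/159 2425/159; 2425/159 4892/159]

x̄ = F·x = [-6, 2]
P̄ = F·P·Fᵀ + Q = [40 9; 9 32]
y = z − H·x̄ = [-16]
S = H·P̄·Hᵀ + R = [159]
K = P̄·Hᵀ·S⁻¹ = [-71/159; 14/159]
x' = x̄ + K·y = [182/159, 94/159]
P' = (I − K·H)·P̄ = [1319/159 2425/159; 2425/159 4892/159]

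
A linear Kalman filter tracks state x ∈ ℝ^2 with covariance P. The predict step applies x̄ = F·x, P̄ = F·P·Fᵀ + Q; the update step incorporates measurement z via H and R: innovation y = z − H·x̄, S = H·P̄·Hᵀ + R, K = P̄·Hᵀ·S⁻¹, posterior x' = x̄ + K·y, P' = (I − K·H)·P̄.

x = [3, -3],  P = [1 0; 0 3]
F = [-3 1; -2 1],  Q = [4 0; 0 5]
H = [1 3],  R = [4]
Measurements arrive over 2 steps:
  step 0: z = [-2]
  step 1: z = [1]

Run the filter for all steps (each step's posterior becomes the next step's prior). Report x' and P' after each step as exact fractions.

step 0: x̄ = F·x = [-12, -9]
step 0: P̄ = F·P·Fᵀ + Q = [16 9; 9 12]
step 0: y = z − H·x̄ = [37]
step 0: S = H·P̄·Hᵀ + R = [182]
step 0: K = P̄·Hᵀ·S⁻¹ = [43/182; 45/182]
step 0: x' = x̄ + K·y = [-593/182, 27/182]
step 0: P' = (I − K·H)·P̄ = [1063/182 -297/182; -297/182 159/182]
step 1: x̄ = F·x = [129/13, 1213/182]
step 1: P̄ = F·P·Fᵀ + Q = [874/13 573/13; 573/13 6509/182]
step 1: y = z − H·x̄ = [-5263/182]
step 1: S = H·P̄·Hᵀ + R = [119677/182]
step 1: K = P̄·Hᵀ·S⁻¹ = [36302/119677; 27549/119677]
step 1: x' = x̄ + K·y = [137798/119677, 977/119677]
step 1: P' = (I − K·H)·P̄ = [805124/119677 -219972/119677; -219972/119677 110056/119677]

step 0: x' = [-593/182, 27/182], P' = [1063/182 -297/182; -297/182 159/182]
step 1: x' = [137798/119677, 977/119677], P' = [805124/119677 -219972/119677; -219972/119677 110056/119677]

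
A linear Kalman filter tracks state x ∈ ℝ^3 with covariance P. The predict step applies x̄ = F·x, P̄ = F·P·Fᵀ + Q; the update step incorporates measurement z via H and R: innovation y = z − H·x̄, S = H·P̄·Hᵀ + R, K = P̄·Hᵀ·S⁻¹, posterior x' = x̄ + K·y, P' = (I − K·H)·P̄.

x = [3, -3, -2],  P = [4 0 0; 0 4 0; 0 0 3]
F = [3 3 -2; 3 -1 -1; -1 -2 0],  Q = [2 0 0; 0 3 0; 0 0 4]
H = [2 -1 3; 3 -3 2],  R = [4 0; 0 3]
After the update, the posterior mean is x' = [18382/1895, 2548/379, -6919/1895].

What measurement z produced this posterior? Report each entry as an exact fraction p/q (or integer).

x̄ = F·x = [4, 14, 3]
P̄ = F·P·Fᵀ + Q = [86 30 -36; 30 46 -4; -36 -4 24]
S = H·P̄·Hᵀ + R = [82 104; 104 363]
K = P̄·Hᵀ·S⁻¹ = [1179/9475 2168/9475; 131/379 -96/379; 3222/9475 -2176/9475]
x' − x̄ = [10802/1895, -2758/379, -12604/1895] = K·y
y = (KᵀK)⁻¹·Kᵀ·(x' − x̄) = [-2, 26]
z = y + H·x̄ = [-2, 26] + [3, -24] = [1, 2]

z = [1, 2]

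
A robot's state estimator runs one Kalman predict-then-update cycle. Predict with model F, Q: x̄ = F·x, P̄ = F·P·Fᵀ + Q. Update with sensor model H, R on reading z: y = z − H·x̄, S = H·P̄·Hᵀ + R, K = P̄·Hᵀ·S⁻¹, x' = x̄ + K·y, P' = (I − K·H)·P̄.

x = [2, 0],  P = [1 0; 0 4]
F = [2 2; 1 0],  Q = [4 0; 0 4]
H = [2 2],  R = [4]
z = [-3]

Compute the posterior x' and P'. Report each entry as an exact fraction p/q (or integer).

x̄ = F·x = [4, 2]
P̄ = F·P·Fᵀ + Q = [24 2; 2 5]
y = z − H·x̄ = [-15]
S = H·P̄·Hᵀ + R = [136]
K = P̄·Hᵀ·S⁻¹ = [13/34; 7/68]
x' = x̄ + K·y = [-59/34, 31/68]
P' = (I − K·H)·P̄ = [70/17 -57/17; -57/17 121/34]

x' = [-59/34, 31/68]
P' = [70/17 -57/17; -57/17 121/34]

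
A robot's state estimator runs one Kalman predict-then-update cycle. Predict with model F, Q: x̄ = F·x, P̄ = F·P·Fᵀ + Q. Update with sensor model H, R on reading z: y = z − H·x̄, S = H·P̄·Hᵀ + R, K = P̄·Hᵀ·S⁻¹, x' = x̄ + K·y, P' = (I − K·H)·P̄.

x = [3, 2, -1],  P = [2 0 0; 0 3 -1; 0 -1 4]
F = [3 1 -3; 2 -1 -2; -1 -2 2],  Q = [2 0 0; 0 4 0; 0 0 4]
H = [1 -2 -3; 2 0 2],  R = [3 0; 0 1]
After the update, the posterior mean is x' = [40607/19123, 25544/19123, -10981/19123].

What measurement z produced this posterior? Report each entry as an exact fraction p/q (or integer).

x̄ = F·x = [14, 6, -9]
P̄ = F·P·Fᵀ + Q = [65 32 -44; 32 27 -16; -44 -16 42]
S = H·P̄·Hᵀ + R = [498 -10; -10 77]
K = P̄·Hᵀ·S⁻¹ = [10661/38246 11123/19123; 1161/19123 8098/19123; -5333/19123 -1686/19123]
x' − x̄ = [-227115/19123, -89194/19123, 161126/19123] = K·y
y = (KᵀK)⁻¹·Kᵀ·(x' − x̄) = [-28, -7]
z = y + H·x̄ = [-28, -7] + [29, 10] = [1, 3]

z = [1, 3]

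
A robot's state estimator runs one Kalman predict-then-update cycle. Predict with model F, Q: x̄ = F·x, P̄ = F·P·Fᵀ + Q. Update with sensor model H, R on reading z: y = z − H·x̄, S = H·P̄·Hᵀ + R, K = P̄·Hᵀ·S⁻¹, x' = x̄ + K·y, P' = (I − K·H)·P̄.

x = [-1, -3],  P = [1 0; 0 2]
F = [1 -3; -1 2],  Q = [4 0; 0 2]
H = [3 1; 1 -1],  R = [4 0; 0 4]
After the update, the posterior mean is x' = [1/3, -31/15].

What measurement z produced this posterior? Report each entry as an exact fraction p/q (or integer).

x̄ = F·x = [8, -5]
P̄ = F·P·Fᵀ + Q = [23 -13; -13 11]
S = H·P̄·Hᵀ + R = [144 84; 84 64]
K = P̄·Hᵀ·S⁻¹ = [7/27 2/9; 14/135 -23/45]
x' − x̄ = [-23/3, 44/15] = K·y
y = (KᵀK)⁻¹·Kᵀ·(x' − x̄) = [-21, -10]
z = y + H·x̄ = [-21, -10] + [19, 13] = [-2, 3]

z = [-2, 3]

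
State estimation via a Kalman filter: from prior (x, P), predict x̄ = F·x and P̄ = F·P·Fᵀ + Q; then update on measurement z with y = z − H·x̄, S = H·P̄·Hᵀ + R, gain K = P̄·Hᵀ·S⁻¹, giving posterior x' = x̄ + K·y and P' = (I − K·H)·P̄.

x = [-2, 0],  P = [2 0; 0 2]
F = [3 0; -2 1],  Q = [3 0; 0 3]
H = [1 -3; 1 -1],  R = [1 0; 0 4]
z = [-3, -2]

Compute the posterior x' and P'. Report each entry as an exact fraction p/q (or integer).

x̄ = F·x = [-6, 4]
P̄ = F·P·Fᵀ + Q = [21 -12; -12 13]
y = z − H·x̄ = [15, 8]
S = H·P̄·Hᵀ + R = [211 108; 108 62]
K = P̄·Hᵀ·S⁻¹ = [-15/709 807/1418; -231/709 233/1418]
x' = x̄ + K·y = [-1251/709, 303/709]
P' = (I − K·H)·P̄ = [4857/1418 1629/1418; 1629/1418 697/1418]

x' = [-1251/709, 303/709]
P' = [4857/1418 1629/1418; 1629/1418 697/1418]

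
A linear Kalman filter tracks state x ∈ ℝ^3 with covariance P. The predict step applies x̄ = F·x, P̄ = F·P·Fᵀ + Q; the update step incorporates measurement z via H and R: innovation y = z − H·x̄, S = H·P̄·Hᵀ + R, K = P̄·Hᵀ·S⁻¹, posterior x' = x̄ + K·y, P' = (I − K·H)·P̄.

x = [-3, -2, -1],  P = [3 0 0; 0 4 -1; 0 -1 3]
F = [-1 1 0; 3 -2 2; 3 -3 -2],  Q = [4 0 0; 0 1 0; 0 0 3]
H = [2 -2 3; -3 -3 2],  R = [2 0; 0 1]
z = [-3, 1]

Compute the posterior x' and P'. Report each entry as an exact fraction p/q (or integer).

x̄ = F·x = [1, -7, -1]
P̄ = F·P·Fᵀ + Q = [11 -19 -19; -19 64 41; -19 41 66]
y = z − H·x̄ = [-16, -15]
S = H·P̄·Hᵀ + R = [328 276; 276 334]
K = P̄·Hᵀ·S⁻¹ = [2433/16688 -1355/8344; 19/2384 -197/1192; 1959/8344 15/4172]
x' = x̄ + K·y = [1315/1192, -5541/1192, -2867/596]
P' = (I − K·H)·P̄ = [138329/16688 -50869/2384 -163993/8344; -50869/2384 132511/2384 61133/1192; -163993/8344 61133/1192 197961/4172]

x' = [1315/1192, -5541/1192, -2867/596]
P' = [138329/16688 -50869/2384 -163993/8344; -50869/2384 132511/2384 61133/1192; -163993/8344 61133/1192 197961/4172]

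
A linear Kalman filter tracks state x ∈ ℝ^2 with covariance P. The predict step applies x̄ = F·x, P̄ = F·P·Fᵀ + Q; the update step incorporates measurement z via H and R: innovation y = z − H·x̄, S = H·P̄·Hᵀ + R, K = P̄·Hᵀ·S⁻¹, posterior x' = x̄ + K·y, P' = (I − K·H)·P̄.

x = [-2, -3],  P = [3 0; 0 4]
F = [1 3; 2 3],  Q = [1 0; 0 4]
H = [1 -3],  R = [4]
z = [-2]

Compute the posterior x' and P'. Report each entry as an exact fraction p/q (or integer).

x̄ = F·x = [-11, -13]
P̄ = F·P·Fᵀ + Q = [40 42; 42 52]
y = z − H·x̄ = [-30]
S = H·P̄·Hᵀ + R = [260]
K = P̄·Hᵀ·S⁻¹ = [-43/130; -57/130]
x' = x̄ + K·y = [-14/13, 2/13]
P' = (I − K·H)·P̄ = [751/65 279/65; 279/65 131/65]

x' = [-14/13, 2/13]
P' = [751/65 279/65; 279/65 131/65]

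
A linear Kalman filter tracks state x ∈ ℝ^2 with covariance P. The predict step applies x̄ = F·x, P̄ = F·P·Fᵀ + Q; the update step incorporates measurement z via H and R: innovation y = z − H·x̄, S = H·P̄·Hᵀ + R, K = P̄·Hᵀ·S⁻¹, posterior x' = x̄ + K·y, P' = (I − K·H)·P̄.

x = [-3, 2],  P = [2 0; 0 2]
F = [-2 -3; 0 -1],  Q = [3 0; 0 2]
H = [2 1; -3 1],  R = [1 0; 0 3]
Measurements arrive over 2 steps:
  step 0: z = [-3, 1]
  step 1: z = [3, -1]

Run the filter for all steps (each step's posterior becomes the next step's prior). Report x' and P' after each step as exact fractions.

step 0: x' = [-55/72, -19/12], P' = [11/72 -1/12; -1/12 47/74]
step 1: x' = [844989/894914, 486746/447457], P' = [67042/447457 -34329/447457; -34329/447457 269886/447457]

step 0: x̄ = F·x = [0, -2]
step 0: P̄ = F·P·Fᵀ + Q = [29 6; 6 4]
step 0: y = z − H·x̄ = [-1, 3]
step 0: S = H·P̄·Hᵀ + R = [145 -176; -176 232]
step 0: K = P̄·Hᵀ·S⁻¹ = [2/9 -13/72; 52/111 131/444]
step 0: x' = x̄ + K·y = [-55/72, -19/12]
step 0: P' = (I − K·H)·P̄ = [11/72 -1/12; -1/12 47/74]
step 1: x̄ = F·x = [113/18, 19/12]
step 1: P̄ = F·P·Fᵀ + Q = [2773/333 193/111; 193/111 195/74]
step 1: y = z − H·x̄ = [-401/36, 65/4]
step 1: S = H·P̄·Hᵀ + R = [29237/666 -3631/74; -3631/74 5191/74]
step 1: K = P̄·Hᵀ·S⁻¹ = [99755/447457 -78485/447457; 201228/447457 124291/447457]
step 1: x' = x̄ + K·y = [844989/894914, 486746/447457]
step 1: P' = (I − K·H)·P̄ = [67042/447457 -34329/447457; -34329/447457 269886/447457]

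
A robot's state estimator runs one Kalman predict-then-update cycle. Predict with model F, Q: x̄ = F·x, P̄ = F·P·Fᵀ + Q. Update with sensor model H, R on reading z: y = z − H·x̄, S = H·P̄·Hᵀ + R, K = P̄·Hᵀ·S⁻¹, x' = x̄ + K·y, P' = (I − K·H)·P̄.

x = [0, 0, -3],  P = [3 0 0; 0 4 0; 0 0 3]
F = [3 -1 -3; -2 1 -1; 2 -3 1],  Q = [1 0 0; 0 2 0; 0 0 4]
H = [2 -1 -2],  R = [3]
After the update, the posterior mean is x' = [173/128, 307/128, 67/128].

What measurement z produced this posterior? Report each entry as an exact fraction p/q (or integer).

z = [-1]

x̄ = F·x = [9, 3, -3]
P̄ = F·P·Fᵀ + Q = [59 -13 21; -13 21 -27; 21 -27 55]
S = H·P̄·Hᵀ + R = [256]
K = P̄·Hᵀ·S⁻¹ = [89/256; 7/256; -41/256]
x' − x̄ = [-979/128, -77/128, 451/128] = K·y
y = (KᵀK)⁻¹·Kᵀ·(x' − x̄) = [-22]
z = y + H·x̄ = [-22] + [21] = [-1]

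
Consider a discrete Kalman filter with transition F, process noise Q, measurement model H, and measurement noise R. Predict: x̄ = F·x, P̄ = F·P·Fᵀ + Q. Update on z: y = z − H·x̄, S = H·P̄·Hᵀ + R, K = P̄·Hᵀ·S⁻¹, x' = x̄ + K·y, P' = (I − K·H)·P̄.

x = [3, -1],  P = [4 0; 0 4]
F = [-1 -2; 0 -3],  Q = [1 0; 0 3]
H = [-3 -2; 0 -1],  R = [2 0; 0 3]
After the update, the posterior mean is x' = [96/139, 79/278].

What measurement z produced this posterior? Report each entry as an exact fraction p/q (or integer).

x̄ = F·x = [-1, 3]
P̄ = F·P·Fᵀ + Q = [21 24; 24 39]
S = H·P̄·Hᵀ + R = [635 150; 150 42]
K = P̄·Hᵀ·S⁻¹ = [-177/695 47/139; -15/139 -151/278]
x' − x̄ = [235/139, -755/278] = K·y
y = (KᵀK)⁻¹·Kᵀ·(x' − x̄) = [0, 5]
z = y + H·x̄ = [0, 5] + [-3, -3] = [-3, 2]

z = [-3, 2]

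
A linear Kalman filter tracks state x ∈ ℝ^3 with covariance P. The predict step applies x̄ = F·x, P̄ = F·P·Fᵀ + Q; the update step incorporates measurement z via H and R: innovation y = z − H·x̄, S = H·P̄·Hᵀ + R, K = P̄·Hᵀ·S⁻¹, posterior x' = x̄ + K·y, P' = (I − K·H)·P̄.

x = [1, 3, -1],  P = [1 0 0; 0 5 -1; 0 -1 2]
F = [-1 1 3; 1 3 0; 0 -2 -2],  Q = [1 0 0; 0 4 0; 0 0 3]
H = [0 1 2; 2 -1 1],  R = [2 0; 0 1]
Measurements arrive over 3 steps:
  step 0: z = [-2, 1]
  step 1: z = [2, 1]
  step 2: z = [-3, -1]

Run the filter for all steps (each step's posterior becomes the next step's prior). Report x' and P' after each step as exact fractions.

step 0: x' = [4703/2590, 307/259, -293/185], P' = [19639/2590 2531/259 -1973/370; 2531/259 3428/259 -255/37; -1973/370 -255/37 751/185]
step 1: x' = [-33658077/15430234, -66588398/23145351, 114424039/46290702], P' = [45849763/15430234 28954154/7715117 -15780418/7715117; 28954154/7715117 124548530/23145351 -60244886/23145351; -15780418/7715117 -60244886/23145351 79460839/46290702]
step 2: x' = [618929964913/330552352594, 348359010321/165276176297, -420888940720/165276176297], P' = [981130617371/330552352594 619394668680/165276176297 -337631572642/165276176297; 619394668680/165276176297 887811744622/165276176297 -429484423058/165276176297; -337631572642/165276176297 -429484423058/165276176297 566741287761/330552352594]

step 0: x̄ = F·x = [-1, 10, -4]
step 0: P̄ = F·P·Fᵀ + Q = [19 5 -14; 5 50 -24; -14 -24 23]
step 0: y = z − H·x̄ = [-4, 17]
step 0: S = H·P̄·Hᵀ + R = [48 -26; -26 122]
step 0: K = P̄·Hᵀ·S⁻¹ = [-578/1295 157/2590; -71/259 -151/259; 227/370 53/185]
step 0: x' = x̄ + K·y = [4703/2590, 307/259, -293/185]
step 0: P' = (I − K·H)·P̄ = [19639/2590 2531/259 -1973/370; 2531/259 3428/259 -255/37; -1973/370 -255/37 751/185]
step 1: x̄ = F·x = [-13939/2590, 13913/2590, 1032/1295]
step 1: P̄ = F·P·Fᵀ + Q = [76281/2590 -84751/1295 17077/1295; -84751/1295 490379/2590 -60789/1295; 17077/1295 -60789/1295 22073/1295]
step 1: y = z − H·x̄ = [-12861/2590, 42317/2590]
step 1: S = H·P̄·Hᵀ + R = [185831/2590 -482897/2590; -482897/2590 1900019/2590]
step 1: K = P̄·Hᵀ·S⁻¹ = [-1303341/7715117 1115191/7715117; 2029379/23145351 -11068492/23145351; 19215953/46290702 10585595/46290702]
step 1: x' = x̄ + K·y = [-33658077/15430234, -66588398/23145351, 114424039/46290702]
step 1: P' = (I − K·H)·P̄ = [45849763/15430234 28954154/7715117 -15780418/7715117; 28954154/7715117 124548530/23145351 -60244886/23145351; -15780418/7715117 -60244886/23145351 79460839/46290702]
step 2: x̄ = F·x = [155534776/23145351, -166834873/15430234, 6250919/7715117]
step 2: P̄ = F·P·Fᵀ + Q = [322895585/23145351 -368721143/15430234 24507309/7715117; -368721143/15430234 1202311727/15430234 -154954760/7715117; 24507309/7715117 -154954760/7715117 81530921/7715117]
step 2: y = z − H·x̄ = [95540495/15430234, -1206439939/46290702]
step 2: S = H·P̄·Hᵀ + R = [645781483/15430234 -1107662337/15430234; -1107662337/15430234 13597862341/46290702]
step 2: K = P̄·Hᵀ·S⁻¹ = [-27934238302/165276176297 831185381/5699178493; 14421449253/165276176297 -2707132080/5699178493; 137256864703/330552352594 2592546321/11398356986]
step 2: x' = x̄ + K·y = [618929964913/330552352594, 348359010321/165276176297, -420888940720/165276176297]
step 2: P' = (I − K·H)·P̄ = [981130617371/330552352594 619394668680/165276176297 -337631572642/165276176297; 619394668680/165276176297 887811744622/165276176297 -429484423058/165276176297; -337631572642/165276176297 -429484423058/165276176297 566741287761/330552352594]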